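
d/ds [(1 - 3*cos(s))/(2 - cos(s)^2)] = (3*cos(s)^2 - 2*cos(s) + 6)*sin(s)/(sin(s)^2 + 1)^2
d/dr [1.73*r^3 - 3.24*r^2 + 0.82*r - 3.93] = 5.19*r^2 - 6.48*r + 0.82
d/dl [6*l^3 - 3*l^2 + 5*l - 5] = 18*l^2 - 6*l + 5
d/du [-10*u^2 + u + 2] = 1 - 20*u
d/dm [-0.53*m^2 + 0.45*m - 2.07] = 0.45 - 1.06*m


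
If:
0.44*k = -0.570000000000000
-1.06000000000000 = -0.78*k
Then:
No Solution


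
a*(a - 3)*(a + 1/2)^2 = a^4 - 2*a^3 - 11*a^2/4 - 3*a/4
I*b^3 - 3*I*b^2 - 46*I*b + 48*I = (b - 8)*(b + 6)*(I*b - I)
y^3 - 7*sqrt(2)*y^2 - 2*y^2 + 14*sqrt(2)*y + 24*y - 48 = (y - 2)*(y - 4*sqrt(2))*(y - 3*sqrt(2))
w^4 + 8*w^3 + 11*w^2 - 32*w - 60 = (w - 2)*(w + 2)*(w + 3)*(w + 5)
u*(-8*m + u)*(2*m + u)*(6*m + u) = -96*m^3*u - 52*m^2*u^2 + u^4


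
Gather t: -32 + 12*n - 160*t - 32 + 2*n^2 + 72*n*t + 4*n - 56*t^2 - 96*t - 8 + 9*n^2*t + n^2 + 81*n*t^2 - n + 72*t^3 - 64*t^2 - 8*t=3*n^2 + 15*n + 72*t^3 + t^2*(81*n - 120) + t*(9*n^2 + 72*n - 264) - 72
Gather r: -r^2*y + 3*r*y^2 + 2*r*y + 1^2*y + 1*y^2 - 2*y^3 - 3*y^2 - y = -r^2*y + r*(3*y^2 + 2*y) - 2*y^3 - 2*y^2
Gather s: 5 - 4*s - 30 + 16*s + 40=12*s + 15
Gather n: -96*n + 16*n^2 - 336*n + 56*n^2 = 72*n^2 - 432*n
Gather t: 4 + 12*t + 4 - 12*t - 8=0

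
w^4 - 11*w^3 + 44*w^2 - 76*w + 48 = (w - 4)*(w - 3)*(w - 2)^2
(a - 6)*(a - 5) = a^2 - 11*a + 30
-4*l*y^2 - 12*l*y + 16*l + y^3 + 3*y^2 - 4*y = (-4*l + y)*(y - 1)*(y + 4)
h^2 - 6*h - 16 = (h - 8)*(h + 2)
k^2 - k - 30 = (k - 6)*(k + 5)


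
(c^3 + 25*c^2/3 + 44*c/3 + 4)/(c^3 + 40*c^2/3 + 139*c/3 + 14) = (c + 2)/(c + 7)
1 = 1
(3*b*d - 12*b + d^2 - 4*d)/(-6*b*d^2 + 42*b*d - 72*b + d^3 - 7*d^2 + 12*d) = (-3*b - d)/(6*b*d - 18*b - d^2 + 3*d)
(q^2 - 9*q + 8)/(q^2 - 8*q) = (q - 1)/q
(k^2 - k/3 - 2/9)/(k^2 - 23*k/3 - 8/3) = (k - 2/3)/(k - 8)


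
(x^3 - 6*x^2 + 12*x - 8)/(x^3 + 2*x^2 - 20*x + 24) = (x - 2)/(x + 6)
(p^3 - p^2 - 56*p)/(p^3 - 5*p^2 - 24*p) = (p + 7)/(p + 3)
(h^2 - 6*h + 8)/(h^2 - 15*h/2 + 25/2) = 2*(h^2 - 6*h + 8)/(2*h^2 - 15*h + 25)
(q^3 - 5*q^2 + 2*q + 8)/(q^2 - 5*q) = (q^3 - 5*q^2 + 2*q + 8)/(q*(q - 5))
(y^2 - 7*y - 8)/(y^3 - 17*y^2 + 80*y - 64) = (y + 1)/(y^2 - 9*y + 8)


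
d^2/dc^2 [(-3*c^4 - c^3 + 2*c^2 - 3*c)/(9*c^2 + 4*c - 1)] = 2*(-243*c^6 - 324*c^5 - 63*c^4 - 244*c^3 + 48*c^2 - 84*c - 10)/(729*c^6 + 972*c^5 + 189*c^4 - 152*c^3 - 21*c^2 + 12*c - 1)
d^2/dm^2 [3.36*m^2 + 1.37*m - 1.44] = 6.72000000000000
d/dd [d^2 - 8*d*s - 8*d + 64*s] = 2*d - 8*s - 8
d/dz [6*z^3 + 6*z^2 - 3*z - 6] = 18*z^2 + 12*z - 3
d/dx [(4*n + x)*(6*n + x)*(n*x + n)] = n*(24*n^2 + 20*n*x + 10*n + 3*x^2 + 2*x)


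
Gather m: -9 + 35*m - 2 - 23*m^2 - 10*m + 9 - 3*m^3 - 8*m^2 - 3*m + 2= -3*m^3 - 31*m^2 + 22*m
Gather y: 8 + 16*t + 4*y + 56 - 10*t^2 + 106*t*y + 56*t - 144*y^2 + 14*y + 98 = -10*t^2 + 72*t - 144*y^2 + y*(106*t + 18) + 162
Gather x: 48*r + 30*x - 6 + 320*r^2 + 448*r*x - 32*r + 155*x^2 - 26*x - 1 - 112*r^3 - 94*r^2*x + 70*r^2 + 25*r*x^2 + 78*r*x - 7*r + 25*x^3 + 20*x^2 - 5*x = -112*r^3 + 390*r^2 + 9*r + 25*x^3 + x^2*(25*r + 175) + x*(-94*r^2 + 526*r - 1) - 7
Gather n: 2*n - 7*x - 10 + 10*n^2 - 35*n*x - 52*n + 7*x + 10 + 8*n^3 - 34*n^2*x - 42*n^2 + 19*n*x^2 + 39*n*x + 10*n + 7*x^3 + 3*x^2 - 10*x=8*n^3 + n^2*(-34*x - 32) + n*(19*x^2 + 4*x - 40) + 7*x^3 + 3*x^2 - 10*x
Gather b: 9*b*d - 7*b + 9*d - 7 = b*(9*d - 7) + 9*d - 7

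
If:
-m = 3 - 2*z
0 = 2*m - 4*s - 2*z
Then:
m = 2*z - 3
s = z/2 - 3/2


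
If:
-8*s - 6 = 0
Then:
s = -3/4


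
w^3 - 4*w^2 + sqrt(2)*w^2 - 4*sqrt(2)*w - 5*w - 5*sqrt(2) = (w - 5)*(w + 1)*(w + sqrt(2))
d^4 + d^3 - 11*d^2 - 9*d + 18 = (d - 3)*(d - 1)*(d + 2)*(d + 3)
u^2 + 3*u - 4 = (u - 1)*(u + 4)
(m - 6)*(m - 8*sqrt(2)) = m^2 - 8*sqrt(2)*m - 6*m + 48*sqrt(2)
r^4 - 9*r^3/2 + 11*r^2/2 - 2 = (r - 2)^2*(r - 1)*(r + 1/2)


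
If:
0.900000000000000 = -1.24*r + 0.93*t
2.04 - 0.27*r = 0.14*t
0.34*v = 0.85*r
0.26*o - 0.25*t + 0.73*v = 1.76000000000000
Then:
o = -16.23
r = 4.17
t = 6.53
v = 10.43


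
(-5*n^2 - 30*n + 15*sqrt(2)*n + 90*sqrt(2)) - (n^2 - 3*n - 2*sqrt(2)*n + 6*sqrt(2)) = -6*n^2 - 27*n + 17*sqrt(2)*n + 84*sqrt(2)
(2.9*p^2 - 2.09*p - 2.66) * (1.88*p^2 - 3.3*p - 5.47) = 5.452*p^4 - 13.4992*p^3 - 13.9668*p^2 + 20.2103*p + 14.5502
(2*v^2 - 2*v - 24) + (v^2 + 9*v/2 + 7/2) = 3*v^2 + 5*v/2 - 41/2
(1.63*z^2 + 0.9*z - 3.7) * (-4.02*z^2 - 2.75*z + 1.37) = -6.5526*z^4 - 8.1005*z^3 + 14.6321*z^2 + 11.408*z - 5.069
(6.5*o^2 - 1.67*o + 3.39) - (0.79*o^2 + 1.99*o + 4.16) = 5.71*o^2 - 3.66*o - 0.77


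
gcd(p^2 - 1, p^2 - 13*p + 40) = 1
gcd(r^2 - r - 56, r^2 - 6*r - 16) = r - 8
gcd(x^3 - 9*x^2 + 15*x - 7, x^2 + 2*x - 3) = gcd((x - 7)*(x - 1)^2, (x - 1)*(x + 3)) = x - 1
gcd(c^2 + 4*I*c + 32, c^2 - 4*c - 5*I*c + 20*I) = 1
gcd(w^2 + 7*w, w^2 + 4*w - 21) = w + 7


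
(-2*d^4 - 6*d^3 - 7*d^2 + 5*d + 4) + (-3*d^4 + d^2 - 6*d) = -5*d^4 - 6*d^3 - 6*d^2 - d + 4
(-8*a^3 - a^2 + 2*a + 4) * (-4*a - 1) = 32*a^4 + 12*a^3 - 7*a^2 - 18*a - 4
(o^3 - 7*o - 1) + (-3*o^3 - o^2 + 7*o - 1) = -2*o^3 - o^2 - 2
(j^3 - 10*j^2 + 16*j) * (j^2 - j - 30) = j^5 - 11*j^4 - 4*j^3 + 284*j^2 - 480*j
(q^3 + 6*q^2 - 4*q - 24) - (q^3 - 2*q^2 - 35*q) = 8*q^2 + 31*q - 24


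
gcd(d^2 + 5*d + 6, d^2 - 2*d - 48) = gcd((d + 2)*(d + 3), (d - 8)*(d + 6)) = 1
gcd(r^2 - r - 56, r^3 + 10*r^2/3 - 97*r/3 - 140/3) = r + 7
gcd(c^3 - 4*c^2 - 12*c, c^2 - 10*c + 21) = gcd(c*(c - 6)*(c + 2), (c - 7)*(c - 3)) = 1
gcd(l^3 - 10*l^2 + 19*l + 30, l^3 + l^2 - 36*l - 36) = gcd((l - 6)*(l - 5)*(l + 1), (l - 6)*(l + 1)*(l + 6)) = l^2 - 5*l - 6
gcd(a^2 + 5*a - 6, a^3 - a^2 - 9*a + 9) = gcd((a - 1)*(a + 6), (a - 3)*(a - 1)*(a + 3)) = a - 1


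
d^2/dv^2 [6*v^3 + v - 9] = 36*v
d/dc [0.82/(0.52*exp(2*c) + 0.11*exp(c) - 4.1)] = (-0.8528*exp(c) - 0.0902)*exp(c)/(0.52*exp(2*c) + 0.11*exp(c) - 4.1)^2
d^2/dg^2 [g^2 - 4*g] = 2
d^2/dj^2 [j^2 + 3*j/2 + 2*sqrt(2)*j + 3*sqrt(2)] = 2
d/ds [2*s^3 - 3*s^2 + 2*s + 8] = 6*s^2 - 6*s + 2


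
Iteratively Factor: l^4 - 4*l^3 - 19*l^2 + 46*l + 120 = (l - 5)*(l^3 + l^2 - 14*l - 24) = (l - 5)*(l - 4)*(l^2 + 5*l + 6) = (l - 5)*(l - 4)*(l + 2)*(l + 3)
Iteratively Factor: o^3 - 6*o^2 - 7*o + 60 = (o - 5)*(o^2 - o - 12) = (o - 5)*(o - 4)*(o + 3)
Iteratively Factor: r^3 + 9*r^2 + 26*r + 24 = (r + 2)*(r^2 + 7*r + 12) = (r + 2)*(r + 3)*(r + 4)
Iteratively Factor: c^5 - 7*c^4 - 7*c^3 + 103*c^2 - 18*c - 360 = (c - 3)*(c^4 - 4*c^3 - 19*c^2 + 46*c + 120) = (c - 5)*(c - 3)*(c^3 + c^2 - 14*c - 24) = (c - 5)*(c - 3)*(c + 2)*(c^2 - c - 12) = (c - 5)*(c - 4)*(c - 3)*(c + 2)*(c + 3)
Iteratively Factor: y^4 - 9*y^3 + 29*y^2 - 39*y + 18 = (y - 3)*(y^3 - 6*y^2 + 11*y - 6) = (y - 3)^2*(y^2 - 3*y + 2) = (y - 3)^2*(y - 2)*(y - 1)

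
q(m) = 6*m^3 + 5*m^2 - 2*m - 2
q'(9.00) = 1546.00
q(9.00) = 4759.00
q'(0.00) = -2.00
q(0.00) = -2.00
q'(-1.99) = 49.38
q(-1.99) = -25.50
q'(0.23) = 1.25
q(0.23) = -2.12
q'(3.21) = 215.57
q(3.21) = 241.56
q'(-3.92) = 235.40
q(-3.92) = -278.75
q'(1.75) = 70.62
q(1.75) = 41.97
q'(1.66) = 64.20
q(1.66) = 35.90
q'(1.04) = 27.87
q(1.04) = 8.08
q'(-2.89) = 119.44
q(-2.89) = -99.28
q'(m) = 18*m^2 + 10*m - 2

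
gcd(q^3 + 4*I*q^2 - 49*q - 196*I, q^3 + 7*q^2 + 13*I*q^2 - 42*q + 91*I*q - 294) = q + 7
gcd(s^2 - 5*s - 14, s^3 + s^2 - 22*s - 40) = s + 2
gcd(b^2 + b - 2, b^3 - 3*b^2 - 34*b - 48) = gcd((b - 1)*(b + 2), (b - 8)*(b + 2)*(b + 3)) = b + 2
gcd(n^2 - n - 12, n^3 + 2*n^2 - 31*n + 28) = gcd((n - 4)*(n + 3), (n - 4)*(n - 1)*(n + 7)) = n - 4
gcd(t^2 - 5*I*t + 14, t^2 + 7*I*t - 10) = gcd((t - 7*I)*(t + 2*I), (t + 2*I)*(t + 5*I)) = t + 2*I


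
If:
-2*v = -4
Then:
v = 2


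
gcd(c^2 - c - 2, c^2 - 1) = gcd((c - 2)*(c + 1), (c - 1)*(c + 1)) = c + 1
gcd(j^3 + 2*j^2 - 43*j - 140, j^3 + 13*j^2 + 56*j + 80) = j^2 + 9*j + 20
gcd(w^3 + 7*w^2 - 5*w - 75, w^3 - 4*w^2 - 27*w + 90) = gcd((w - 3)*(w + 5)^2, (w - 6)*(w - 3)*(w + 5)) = w^2 + 2*w - 15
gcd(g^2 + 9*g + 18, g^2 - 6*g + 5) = 1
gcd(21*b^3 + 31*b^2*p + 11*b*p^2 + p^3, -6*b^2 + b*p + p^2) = 3*b + p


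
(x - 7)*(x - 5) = x^2 - 12*x + 35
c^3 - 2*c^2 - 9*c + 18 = (c - 3)*(c - 2)*(c + 3)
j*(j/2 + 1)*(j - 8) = j^3/2 - 3*j^2 - 8*j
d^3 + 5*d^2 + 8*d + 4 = (d + 1)*(d + 2)^2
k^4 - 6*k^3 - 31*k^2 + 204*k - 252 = (k - 7)*(k - 3)*(k - 2)*(k + 6)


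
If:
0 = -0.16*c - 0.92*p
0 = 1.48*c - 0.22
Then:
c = 0.15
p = -0.03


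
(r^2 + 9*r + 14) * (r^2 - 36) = r^4 + 9*r^3 - 22*r^2 - 324*r - 504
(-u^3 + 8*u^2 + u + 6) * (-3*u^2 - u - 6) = 3*u^5 - 23*u^4 - 5*u^3 - 67*u^2 - 12*u - 36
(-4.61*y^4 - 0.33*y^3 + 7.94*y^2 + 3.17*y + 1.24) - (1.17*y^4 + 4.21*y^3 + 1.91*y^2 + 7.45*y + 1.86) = -5.78*y^4 - 4.54*y^3 + 6.03*y^2 - 4.28*y - 0.62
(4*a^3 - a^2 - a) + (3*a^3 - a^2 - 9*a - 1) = 7*a^3 - 2*a^2 - 10*a - 1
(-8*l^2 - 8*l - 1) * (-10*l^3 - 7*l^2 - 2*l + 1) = 80*l^5 + 136*l^4 + 82*l^3 + 15*l^2 - 6*l - 1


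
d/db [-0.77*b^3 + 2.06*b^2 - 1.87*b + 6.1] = -2.31*b^2 + 4.12*b - 1.87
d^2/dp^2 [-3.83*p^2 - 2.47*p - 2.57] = -7.66000000000000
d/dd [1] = 0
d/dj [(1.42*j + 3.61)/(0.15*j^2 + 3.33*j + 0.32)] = (0.213*j^2 + 4.7286*j - (0.3*j + 3.33)*(1.42*j + 3.61) + 0.4544)/(0.15*j^2 + 3.33*j + 0.32)^2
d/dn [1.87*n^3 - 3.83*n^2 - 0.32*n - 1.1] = 5.61*n^2 - 7.66*n - 0.32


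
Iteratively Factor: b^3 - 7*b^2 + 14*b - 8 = (b - 1)*(b^2 - 6*b + 8) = (b - 2)*(b - 1)*(b - 4)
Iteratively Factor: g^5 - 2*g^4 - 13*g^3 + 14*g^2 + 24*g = (g + 3)*(g^4 - 5*g^3 + 2*g^2 + 8*g) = (g + 1)*(g + 3)*(g^3 - 6*g^2 + 8*g) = g*(g + 1)*(g + 3)*(g^2 - 6*g + 8) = g*(g - 4)*(g + 1)*(g + 3)*(g - 2)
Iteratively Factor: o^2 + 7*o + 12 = (o + 4)*(o + 3)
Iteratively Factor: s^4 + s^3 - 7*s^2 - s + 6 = (s - 1)*(s^3 + 2*s^2 - 5*s - 6) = (s - 2)*(s - 1)*(s^2 + 4*s + 3) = (s - 2)*(s - 1)*(s + 1)*(s + 3)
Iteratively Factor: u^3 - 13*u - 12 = (u + 1)*(u^2 - u - 12) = (u + 1)*(u + 3)*(u - 4)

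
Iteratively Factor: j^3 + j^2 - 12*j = (j + 4)*(j^2 - 3*j) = j*(j + 4)*(j - 3)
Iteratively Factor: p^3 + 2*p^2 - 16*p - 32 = (p + 2)*(p^2 - 16) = (p - 4)*(p + 2)*(p + 4)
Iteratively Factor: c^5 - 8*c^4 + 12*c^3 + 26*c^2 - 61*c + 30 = (c - 1)*(c^4 - 7*c^3 + 5*c^2 + 31*c - 30) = (c - 5)*(c - 1)*(c^3 - 2*c^2 - 5*c + 6) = (c - 5)*(c - 1)^2*(c^2 - c - 6) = (c - 5)*(c - 3)*(c - 1)^2*(c + 2)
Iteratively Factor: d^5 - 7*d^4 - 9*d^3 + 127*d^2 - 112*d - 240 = (d - 4)*(d^4 - 3*d^3 - 21*d^2 + 43*d + 60) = (d - 4)*(d + 1)*(d^3 - 4*d^2 - 17*d + 60) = (d - 4)*(d - 3)*(d + 1)*(d^2 - d - 20) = (d - 5)*(d - 4)*(d - 3)*(d + 1)*(d + 4)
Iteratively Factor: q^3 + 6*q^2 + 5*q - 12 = (q + 3)*(q^2 + 3*q - 4) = (q - 1)*(q + 3)*(q + 4)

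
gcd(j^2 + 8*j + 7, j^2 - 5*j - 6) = j + 1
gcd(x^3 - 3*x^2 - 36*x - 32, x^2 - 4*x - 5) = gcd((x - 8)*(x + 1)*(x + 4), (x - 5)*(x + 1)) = x + 1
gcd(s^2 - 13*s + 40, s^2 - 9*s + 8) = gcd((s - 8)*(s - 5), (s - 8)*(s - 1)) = s - 8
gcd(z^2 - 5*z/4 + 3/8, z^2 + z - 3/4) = z - 1/2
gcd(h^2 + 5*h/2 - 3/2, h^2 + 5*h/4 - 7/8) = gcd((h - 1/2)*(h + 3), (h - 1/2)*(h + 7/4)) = h - 1/2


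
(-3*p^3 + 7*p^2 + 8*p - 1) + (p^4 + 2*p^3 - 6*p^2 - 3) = p^4 - p^3 + p^2 + 8*p - 4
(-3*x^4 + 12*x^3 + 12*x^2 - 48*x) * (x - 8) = -3*x^5 + 36*x^4 - 84*x^3 - 144*x^2 + 384*x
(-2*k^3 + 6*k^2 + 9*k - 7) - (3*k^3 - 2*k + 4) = -5*k^3 + 6*k^2 + 11*k - 11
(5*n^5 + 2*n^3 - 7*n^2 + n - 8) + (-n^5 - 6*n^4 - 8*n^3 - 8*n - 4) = 4*n^5 - 6*n^4 - 6*n^3 - 7*n^2 - 7*n - 12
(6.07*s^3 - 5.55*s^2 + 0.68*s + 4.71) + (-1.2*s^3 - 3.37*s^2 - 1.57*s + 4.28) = 4.87*s^3 - 8.92*s^2 - 0.89*s + 8.99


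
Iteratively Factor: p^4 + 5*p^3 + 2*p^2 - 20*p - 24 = (p + 2)*(p^3 + 3*p^2 - 4*p - 12) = (p + 2)^2*(p^2 + p - 6) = (p + 2)^2*(p + 3)*(p - 2)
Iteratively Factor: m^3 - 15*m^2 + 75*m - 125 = (m - 5)*(m^2 - 10*m + 25) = (m - 5)^2*(m - 5)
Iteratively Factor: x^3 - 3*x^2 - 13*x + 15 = (x - 5)*(x^2 + 2*x - 3) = (x - 5)*(x + 3)*(x - 1)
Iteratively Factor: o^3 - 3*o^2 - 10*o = (o)*(o^2 - 3*o - 10) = o*(o + 2)*(o - 5)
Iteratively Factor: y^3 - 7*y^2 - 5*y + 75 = (y + 3)*(y^2 - 10*y + 25) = (y - 5)*(y + 3)*(y - 5)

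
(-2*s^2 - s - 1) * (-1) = 2*s^2 + s + 1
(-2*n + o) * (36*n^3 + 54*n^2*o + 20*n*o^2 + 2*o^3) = -72*n^4 - 72*n^3*o + 14*n^2*o^2 + 16*n*o^3 + 2*o^4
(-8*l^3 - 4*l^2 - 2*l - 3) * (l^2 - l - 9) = -8*l^5 + 4*l^4 + 74*l^3 + 35*l^2 + 21*l + 27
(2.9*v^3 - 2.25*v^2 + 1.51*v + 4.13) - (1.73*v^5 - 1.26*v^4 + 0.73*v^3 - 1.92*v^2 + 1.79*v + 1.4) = -1.73*v^5 + 1.26*v^4 + 2.17*v^3 - 0.33*v^2 - 0.28*v + 2.73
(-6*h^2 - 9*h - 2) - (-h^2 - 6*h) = -5*h^2 - 3*h - 2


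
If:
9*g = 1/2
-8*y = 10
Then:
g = 1/18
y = -5/4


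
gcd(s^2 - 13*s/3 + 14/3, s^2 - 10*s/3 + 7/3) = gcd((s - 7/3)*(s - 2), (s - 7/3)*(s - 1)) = s - 7/3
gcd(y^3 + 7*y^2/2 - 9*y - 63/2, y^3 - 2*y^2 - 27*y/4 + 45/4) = y - 3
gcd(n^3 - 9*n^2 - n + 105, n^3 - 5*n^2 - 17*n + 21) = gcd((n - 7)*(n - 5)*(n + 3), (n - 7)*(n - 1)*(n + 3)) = n^2 - 4*n - 21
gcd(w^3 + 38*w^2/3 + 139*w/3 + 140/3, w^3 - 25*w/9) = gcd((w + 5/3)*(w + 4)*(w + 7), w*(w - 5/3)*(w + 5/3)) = w + 5/3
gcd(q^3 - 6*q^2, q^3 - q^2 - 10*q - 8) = 1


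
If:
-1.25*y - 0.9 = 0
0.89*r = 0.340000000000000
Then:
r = 0.38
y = -0.72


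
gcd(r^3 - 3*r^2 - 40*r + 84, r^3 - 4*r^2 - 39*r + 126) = r^2 - r - 42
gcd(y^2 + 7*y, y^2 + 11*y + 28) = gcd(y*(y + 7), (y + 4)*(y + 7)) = y + 7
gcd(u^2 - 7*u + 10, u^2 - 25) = u - 5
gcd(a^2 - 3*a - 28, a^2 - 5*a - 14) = a - 7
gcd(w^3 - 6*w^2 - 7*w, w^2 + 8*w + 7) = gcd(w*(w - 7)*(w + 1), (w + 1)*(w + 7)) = w + 1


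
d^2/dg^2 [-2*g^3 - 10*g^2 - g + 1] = -12*g - 20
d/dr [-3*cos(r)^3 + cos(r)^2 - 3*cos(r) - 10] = (9*cos(r)^2 - 2*cos(r) + 3)*sin(r)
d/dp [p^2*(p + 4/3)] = p*(9*p + 8)/3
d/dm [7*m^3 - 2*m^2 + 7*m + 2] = 21*m^2 - 4*m + 7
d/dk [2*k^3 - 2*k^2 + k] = 6*k^2 - 4*k + 1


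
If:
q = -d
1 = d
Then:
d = 1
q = -1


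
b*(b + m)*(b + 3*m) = b^3 + 4*b^2*m + 3*b*m^2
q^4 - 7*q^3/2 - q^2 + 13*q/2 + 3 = (q - 3)*(q - 2)*(q + 1/2)*(q + 1)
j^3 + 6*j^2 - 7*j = j*(j - 1)*(j + 7)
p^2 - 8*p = p*(p - 8)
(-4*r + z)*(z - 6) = -4*r*z + 24*r + z^2 - 6*z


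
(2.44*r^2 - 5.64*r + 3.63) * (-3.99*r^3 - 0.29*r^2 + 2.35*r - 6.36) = -9.7356*r^5 + 21.796*r^4 - 7.1141*r^3 - 29.8251*r^2 + 44.4009*r - 23.0868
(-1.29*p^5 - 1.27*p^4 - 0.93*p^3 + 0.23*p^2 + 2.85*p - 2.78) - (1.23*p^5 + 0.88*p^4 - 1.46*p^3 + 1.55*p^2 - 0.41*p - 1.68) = -2.52*p^5 - 2.15*p^4 + 0.53*p^3 - 1.32*p^2 + 3.26*p - 1.1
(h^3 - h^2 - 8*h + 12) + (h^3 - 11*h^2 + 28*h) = 2*h^3 - 12*h^2 + 20*h + 12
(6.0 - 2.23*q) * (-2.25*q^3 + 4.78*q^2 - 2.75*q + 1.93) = 5.0175*q^4 - 24.1594*q^3 + 34.8125*q^2 - 20.8039*q + 11.58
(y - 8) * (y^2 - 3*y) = y^3 - 11*y^2 + 24*y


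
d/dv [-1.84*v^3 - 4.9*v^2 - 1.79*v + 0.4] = -5.52*v^2 - 9.8*v - 1.79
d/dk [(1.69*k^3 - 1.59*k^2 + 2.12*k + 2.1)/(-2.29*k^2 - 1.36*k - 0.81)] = (-3.8701*k^4 - 4.5968*k^3 + 2.9105*k^2 + 12.1938*k + 1.1388)/(5.2441*k^4 + 6.2288*k^3 + 5.5594*k^2 + 2.2032*k + 0.6561)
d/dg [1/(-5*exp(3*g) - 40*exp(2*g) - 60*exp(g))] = (3*exp(2*g) + 16*exp(g) + 12)*exp(-g)/(5*(exp(2*g) + 8*exp(g) + 12)^2)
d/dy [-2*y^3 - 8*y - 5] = -6*y^2 - 8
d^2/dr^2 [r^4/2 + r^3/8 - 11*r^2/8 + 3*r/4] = 6*r^2 + 3*r/4 - 11/4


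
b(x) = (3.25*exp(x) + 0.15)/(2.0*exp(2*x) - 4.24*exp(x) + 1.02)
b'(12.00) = 0.00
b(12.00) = 0.00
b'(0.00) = -2.12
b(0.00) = -2.79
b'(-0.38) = 0.38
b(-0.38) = -2.51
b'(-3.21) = 0.22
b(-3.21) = 0.33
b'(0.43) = -31.84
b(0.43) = -6.67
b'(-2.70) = 0.47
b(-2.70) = 0.50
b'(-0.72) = 3.17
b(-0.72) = -3.04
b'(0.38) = -19.39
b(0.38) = -5.43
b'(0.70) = -135.66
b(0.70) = 11.31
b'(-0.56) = 1.51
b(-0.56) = -2.68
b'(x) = (3.25*exp(x) + 0.15)*(-4.0*exp(2*x) + 4.24*exp(x))/(2.0*exp(2*x) - 4.24*exp(x) + 1.02)^2 + 3.25*exp(x)/(2.0*exp(2*x) - 4.24*exp(x) + 1.02)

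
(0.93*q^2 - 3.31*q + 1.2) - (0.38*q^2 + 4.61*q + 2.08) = 0.55*q^2 - 7.92*q - 0.88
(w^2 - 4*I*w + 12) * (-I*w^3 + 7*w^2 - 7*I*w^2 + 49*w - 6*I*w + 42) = -I*w^5 + 3*w^4 - 7*I*w^4 + 21*w^3 - 46*I*w^3 + 102*w^2 - 280*I*w^2 + 588*w - 240*I*w + 504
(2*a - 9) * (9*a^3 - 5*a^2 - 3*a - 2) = 18*a^4 - 91*a^3 + 39*a^2 + 23*a + 18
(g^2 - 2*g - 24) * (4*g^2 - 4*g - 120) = 4*g^4 - 12*g^3 - 208*g^2 + 336*g + 2880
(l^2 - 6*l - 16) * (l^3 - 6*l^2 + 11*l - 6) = l^5 - 12*l^4 + 31*l^3 + 24*l^2 - 140*l + 96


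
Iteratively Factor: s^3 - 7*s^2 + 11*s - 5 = (s - 5)*(s^2 - 2*s + 1) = (s - 5)*(s - 1)*(s - 1)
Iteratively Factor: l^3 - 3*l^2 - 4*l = (l)*(l^2 - 3*l - 4) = l*(l - 4)*(l + 1)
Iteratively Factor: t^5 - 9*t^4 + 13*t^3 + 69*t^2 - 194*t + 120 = (t - 2)*(t^4 - 7*t^3 - t^2 + 67*t - 60) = (t - 5)*(t - 2)*(t^3 - 2*t^2 - 11*t + 12) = (t - 5)*(t - 2)*(t - 1)*(t^2 - t - 12) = (t - 5)*(t - 2)*(t - 1)*(t + 3)*(t - 4)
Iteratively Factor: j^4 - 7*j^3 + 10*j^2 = (j)*(j^3 - 7*j^2 + 10*j) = j^2*(j^2 - 7*j + 10) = j^2*(j - 5)*(j - 2)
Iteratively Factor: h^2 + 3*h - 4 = (h + 4)*(h - 1)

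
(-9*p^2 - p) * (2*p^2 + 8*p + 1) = -18*p^4 - 74*p^3 - 17*p^2 - p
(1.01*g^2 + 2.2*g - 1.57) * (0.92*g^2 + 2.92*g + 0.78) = 0.9292*g^4 + 4.9732*g^3 + 5.7674*g^2 - 2.8684*g - 1.2246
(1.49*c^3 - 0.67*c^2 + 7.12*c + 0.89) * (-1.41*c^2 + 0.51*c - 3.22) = -2.1009*c^5 + 1.7046*c^4 - 15.1787*c^3 + 4.5337*c^2 - 22.4725*c - 2.8658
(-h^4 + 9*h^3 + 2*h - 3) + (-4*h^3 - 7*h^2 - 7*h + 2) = -h^4 + 5*h^3 - 7*h^2 - 5*h - 1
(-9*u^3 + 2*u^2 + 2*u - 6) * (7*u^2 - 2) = -63*u^5 + 14*u^4 + 32*u^3 - 46*u^2 - 4*u + 12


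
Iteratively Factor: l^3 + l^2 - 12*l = (l)*(l^2 + l - 12) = l*(l - 3)*(l + 4)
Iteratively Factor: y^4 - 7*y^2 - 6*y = (y)*(y^3 - 7*y - 6) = y*(y - 3)*(y^2 + 3*y + 2) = y*(y - 3)*(y + 2)*(y + 1)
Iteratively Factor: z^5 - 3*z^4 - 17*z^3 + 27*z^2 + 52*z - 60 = (z + 2)*(z^4 - 5*z^3 - 7*z^2 + 41*z - 30) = (z - 5)*(z + 2)*(z^3 - 7*z + 6) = (z - 5)*(z + 2)*(z + 3)*(z^2 - 3*z + 2) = (z - 5)*(z - 1)*(z + 2)*(z + 3)*(z - 2)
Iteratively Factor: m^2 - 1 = (m - 1)*(m + 1)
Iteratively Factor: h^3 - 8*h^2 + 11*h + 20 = (h + 1)*(h^2 - 9*h + 20) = (h - 4)*(h + 1)*(h - 5)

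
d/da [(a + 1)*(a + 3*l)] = 2*a + 3*l + 1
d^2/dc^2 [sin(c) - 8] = -sin(c)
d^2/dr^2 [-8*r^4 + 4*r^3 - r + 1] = 24*r*(1 - 4*r)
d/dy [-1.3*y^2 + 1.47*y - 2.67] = 1.47 - 2.6*y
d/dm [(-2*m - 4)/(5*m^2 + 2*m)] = 2*(5*m^2 + 20*m + 4)/(m^2*(25*m^2 + 20*m + 4))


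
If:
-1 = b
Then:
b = -1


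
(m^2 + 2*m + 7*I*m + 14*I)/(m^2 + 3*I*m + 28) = (m + 2)/(m - 4*I)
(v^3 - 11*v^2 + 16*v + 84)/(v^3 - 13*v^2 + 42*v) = (v + 2)/v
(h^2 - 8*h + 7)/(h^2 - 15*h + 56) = (h - 1)/(h - 8)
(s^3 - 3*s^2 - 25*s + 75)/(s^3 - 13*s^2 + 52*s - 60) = (s^2 + 2*s - 15)/(s^2 - 8*s + 12)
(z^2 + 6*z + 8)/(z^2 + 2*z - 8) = (z + 2)/(z - 2)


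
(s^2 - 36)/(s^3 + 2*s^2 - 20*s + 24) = (s - 6)/(s^2 - 4*s + 4)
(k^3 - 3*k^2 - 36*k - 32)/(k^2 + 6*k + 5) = (k^2 - 4*k - 32)/(k + 5)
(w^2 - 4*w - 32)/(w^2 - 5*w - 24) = (w + 4)/(w + 3)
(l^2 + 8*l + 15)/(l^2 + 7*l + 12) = (l + 5)/(l + 4)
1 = 1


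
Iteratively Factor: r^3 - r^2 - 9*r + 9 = (r - 1)*(r^2 - 9) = (r - 1)*(r + 3)*(r - 3)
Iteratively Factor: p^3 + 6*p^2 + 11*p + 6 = (p + 1)*(p^2 + 5*p + 6) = (p + 1)*(p + 3)*(p + 2)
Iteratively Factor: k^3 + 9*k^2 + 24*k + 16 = (k + 4)*(k^2 + 5*k + 4) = (k + 1)*(k + 4)*(k + 4)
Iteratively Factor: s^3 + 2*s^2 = (s)*(s^2 + 2*s) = s^2*(s + 2)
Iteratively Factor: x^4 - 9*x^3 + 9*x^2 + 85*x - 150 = (x - 5)*(x^3 - 4*x^2 - 11*x + 30) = (x - 5)^2*(x^2 + x - 6) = (x - 5)^2*(x + 3)*(x - 2)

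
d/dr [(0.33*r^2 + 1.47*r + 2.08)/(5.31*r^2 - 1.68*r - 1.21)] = (-8.3601*r^2 - 22.8882*r + 1.7157)/(28.1961*r^4 - 17.8416*r^3 - 10.0278*r^2 + 4.0656*r + 1.4641)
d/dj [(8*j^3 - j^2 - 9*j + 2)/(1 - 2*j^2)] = (-16*j^4 + 6*j^2 + 6*j - 9)/(4*j^4 - 4*j^2 + 1)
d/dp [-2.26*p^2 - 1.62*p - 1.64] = -4.52*p - 1.62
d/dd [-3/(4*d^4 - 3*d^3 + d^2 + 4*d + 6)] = 3*(16*d^3 - 9*d^2 + 2*d + 4)/(4*d^4 - 3*d^3 + d^2 + 4*d + 6)^2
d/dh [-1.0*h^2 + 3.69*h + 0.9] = 3.69 - 2.0*h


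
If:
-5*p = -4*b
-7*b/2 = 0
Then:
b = 0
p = 0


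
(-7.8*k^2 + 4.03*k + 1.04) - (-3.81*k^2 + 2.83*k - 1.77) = -3.99*k^2 + 1.2*k + 2.81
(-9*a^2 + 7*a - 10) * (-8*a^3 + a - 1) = 72*a^5 - 56*a^4 + 71*a^3 + 16*a^2 - 17*a + 10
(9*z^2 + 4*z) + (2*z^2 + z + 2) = 11*z^2 + 5*z + 2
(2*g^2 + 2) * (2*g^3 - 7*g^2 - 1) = 4*g^5 - 14*g^4 + 4*g^3 - 16*g^2 - 2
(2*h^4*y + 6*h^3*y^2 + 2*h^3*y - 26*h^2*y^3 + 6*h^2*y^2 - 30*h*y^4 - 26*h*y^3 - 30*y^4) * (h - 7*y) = 2*h^5*y - 8*h^4*y^2 + 2*h^4*y - 68*h^3*y^3 - 8*h^3*y^2 + 152*h^2*y^4 - 68*h^2*y^3 + 210*h*y^5 + 152*h*y^4 + 210*y^5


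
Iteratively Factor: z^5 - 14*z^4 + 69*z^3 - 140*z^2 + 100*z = (z - 2)*(z^4 - 12*z^3 + 45*z^2 - 50*z) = (z - 5)*(z - 2)*(z^3 - 7*z^2 + 10*z) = z*(z - 5)*(z - 2)*(z^2 - 7*z + 10) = z*(z - 5)*(z - 2)^2*(z - 5)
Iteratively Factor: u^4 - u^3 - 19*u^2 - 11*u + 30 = (u - 1)*(u^3 - 19*u - 30) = (u - 1)*(u + 2)*(u^2 - 2*u - 15) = (u - 5)*(u - 1)*(u + 2)*(u + 3)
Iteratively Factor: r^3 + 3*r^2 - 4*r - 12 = (r + 3)*(r^2 - 4) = (r - 2)*(r + 3)*(r + 2)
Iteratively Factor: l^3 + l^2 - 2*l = (l - 1)*(l^2 + 2*l) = l*(l - 1)*(l + 2)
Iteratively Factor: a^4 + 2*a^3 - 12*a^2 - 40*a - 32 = (a + 2)*(a^3 - 12*a - 16) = (a - 4)*(a + 2)*(a^2 + 4*a + 4) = (a - 4)*(a + 2)^2*(a + 2)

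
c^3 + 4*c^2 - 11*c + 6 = (c - 1)^2*(c + 6)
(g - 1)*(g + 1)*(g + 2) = g^3 + 2*g^2 - g - 2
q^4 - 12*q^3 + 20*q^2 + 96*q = q*(q - 8)*(q - 6)*(q + 2)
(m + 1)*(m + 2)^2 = m^3 + 5*m^2 + 8*m + 4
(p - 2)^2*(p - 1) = p^3 - 5*p^2 + 8*p - 4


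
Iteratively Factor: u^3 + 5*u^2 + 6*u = (u + 2)*(u^2 + 3*u) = u*(u + 2)*(u + 3)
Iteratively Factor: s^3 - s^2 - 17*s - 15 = (s - 5)*(s^2 + 4*s + 3) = (s - 5)*(s + 3)*(s + 1)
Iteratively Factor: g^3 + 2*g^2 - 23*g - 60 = (g + 3)*(g^2 - g - 20) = (g + 3)*(g + 4)*(g - 5)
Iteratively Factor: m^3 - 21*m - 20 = (m + 4)*(m^2 - 4*m - 5) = (m - 5)*(m + 4)*(m + 1)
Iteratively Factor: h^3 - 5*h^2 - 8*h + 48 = (h + 3)*(h^2 - 8*h + 16) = (h - 4)*(h + 3)*(h - 4)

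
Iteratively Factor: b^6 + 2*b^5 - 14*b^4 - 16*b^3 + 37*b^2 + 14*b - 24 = (b + 4)*(b^5 - 2*b^4 - 6*b^3 + 8*b^2 + 5*b - 6) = (b + 2)*(b + 4)*(b^4 - 4*b^3 + 2*b^2 + 4*b - 3) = (b - 3)*(b + 2)*(b + 4)*(b^3 - b^2 - b + 1) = (b - 3)*(b - 1)*(b + 2)*(b + 4)*(b^2 - 1) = (b - 3)*(b - 1)*(b + 1)*(b + 2)*(b + 4)*(b - 1)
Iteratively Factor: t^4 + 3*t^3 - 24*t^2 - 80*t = (t + 4)*(t^3 - t^2 - 20*t) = t*(t + 4)*(t^2 - t - 20) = t*(t - 5)*(t + 4)*(t + 4)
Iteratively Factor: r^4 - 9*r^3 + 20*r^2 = (r)*(r^3 - 9*r^2 + 20*r) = r*(r - 4)*(r^2 - 5*r) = r^2*(r - 4)*(r - 5)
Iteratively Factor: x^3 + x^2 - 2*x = (x - 1)*(x^2 + 2*x) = (x - 1)*(x + 2)*(x)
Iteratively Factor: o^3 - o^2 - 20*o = (o)*(o^2 - o - 20) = o*(o - 5)*(o + 4)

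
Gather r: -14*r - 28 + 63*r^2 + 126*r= 63*r^2 + 112*r - 28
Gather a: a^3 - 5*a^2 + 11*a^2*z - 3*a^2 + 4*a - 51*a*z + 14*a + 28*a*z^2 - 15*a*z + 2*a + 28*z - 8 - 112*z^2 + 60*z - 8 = a^3 + a^2*(11*z - 8) + a*(28*z^2 - 66*z + 20) - 112*z^2 + 88*z - 16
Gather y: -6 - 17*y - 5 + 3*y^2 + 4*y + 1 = 3*y^2 - 13*y - 10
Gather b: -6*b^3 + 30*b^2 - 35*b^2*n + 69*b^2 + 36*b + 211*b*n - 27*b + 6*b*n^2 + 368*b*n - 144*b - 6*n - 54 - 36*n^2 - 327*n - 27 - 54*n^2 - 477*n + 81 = -6*b^3 + b^2*(99 - 35*n) + b*(6*n^2 + 579*n - 135) - 90*n^2 - 810*n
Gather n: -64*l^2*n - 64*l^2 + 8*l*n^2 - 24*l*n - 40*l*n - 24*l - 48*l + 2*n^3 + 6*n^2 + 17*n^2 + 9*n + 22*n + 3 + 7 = -64*l^2 - 72*l + 2*n^3 + n^2*(8*l + 23) + n*(-64*l^2 - 64*l + 31) + 10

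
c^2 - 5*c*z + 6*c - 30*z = (c + 6)*(c - 5*z)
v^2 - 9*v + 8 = (v - 8)*(v - 1)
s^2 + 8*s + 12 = (s + 2)*(s + 6)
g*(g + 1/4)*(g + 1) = g^3 + 5*g^2/4 + g/4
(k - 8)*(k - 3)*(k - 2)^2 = k^4 - 15*k^3 + 72*k^2 - 140*k + 96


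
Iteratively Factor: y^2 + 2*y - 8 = (y + 4)*(y - 2)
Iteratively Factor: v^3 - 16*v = (v - 4)*(v^2 + 4*v) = v*(v - 4)*(v + 4)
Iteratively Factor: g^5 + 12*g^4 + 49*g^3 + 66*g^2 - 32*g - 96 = (g + 3)*(g^4 + 9*g^3 + 22*g^2 - 32) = (g + 3)*(g + 4)*(g^3 + 5*g^2 + 2*g - 8) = (g + 2)*(g + 3)*(g + 4)*(g^2 + 3*g - 4) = (g + 2)*(g + 3)*(g + 4)^2*(g - 1)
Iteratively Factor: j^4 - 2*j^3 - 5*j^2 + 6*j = (j - 1)*(j^3 - j^2 - 6*j) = (j - 1)*(j + 2)*(j^2 - 3*j) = j*(j - 1)*(j + 2)*(j - 3)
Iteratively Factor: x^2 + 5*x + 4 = (x + 4)*(x + 1)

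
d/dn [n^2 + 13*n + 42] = 2*n + 13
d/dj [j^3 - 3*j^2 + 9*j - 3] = 3*j^2 - 6*j + 9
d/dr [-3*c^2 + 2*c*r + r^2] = 2*c + 2*r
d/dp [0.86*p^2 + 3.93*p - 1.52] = 1.72*p + 3.93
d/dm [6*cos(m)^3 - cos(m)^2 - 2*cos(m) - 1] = 2*(-9*cos(m)^2 + cos(m) + 1)*sin(m)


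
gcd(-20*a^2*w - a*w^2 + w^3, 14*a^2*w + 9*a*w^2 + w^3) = w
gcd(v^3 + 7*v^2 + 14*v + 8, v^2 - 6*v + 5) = 1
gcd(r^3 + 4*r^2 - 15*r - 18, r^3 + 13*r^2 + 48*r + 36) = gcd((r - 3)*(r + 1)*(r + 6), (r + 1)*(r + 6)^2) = r^2 + 7*r + 6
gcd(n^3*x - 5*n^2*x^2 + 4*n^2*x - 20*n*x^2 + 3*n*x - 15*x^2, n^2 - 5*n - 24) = n + 3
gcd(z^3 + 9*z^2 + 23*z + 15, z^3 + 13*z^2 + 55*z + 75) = z^2 + 8*z + 15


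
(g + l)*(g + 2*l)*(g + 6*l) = g^3 + 9*g^2*l + 20*g*l^2 + 12*l^3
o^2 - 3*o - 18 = (o - 6)*(o + 3)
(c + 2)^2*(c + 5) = c^3 + 9*c^2 + 24*c + 20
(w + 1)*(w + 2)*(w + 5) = w^3 + 8*w^2 + 17*w + 10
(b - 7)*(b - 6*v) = b^2 - 6*b*v - 7*b + 42*v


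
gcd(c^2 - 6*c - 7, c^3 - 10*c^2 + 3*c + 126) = c - 7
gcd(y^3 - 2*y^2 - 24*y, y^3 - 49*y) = y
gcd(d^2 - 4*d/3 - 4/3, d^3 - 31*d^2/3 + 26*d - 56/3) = d - 2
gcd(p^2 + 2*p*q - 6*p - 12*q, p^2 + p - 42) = p - 6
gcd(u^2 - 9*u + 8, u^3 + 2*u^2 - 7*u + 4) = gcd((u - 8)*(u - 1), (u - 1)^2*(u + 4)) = u - 1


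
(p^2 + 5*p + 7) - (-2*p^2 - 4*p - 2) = 3*p^2 + 9*p + 9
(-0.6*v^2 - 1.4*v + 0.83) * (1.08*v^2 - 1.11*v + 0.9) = -0.648*v^4 - 0.846*v^3 + 1.9104*v^2 - 2.1813*v + 0.747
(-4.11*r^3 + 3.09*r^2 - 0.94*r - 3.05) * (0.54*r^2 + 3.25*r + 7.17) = -2.2194*r^5 - 11.6889*r^4 - 19.9338*r^3 + 17.4533*r^2 - 16.6523*r - 21.8685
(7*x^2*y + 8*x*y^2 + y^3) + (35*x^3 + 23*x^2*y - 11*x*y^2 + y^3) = 35*x^3 + 30*x^2*y - 3*x*y^2 + 2*y^3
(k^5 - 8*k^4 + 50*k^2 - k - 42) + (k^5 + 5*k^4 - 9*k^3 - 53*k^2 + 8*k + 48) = 2*k^5 - 3*k^4 - 9*k^3 - 3*k^2 + 7*k + 6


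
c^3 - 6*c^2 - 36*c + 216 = (c - 6)^2*(c + 6)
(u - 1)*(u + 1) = u^2 - 1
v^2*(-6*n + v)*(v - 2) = -6*n*v^3 + 12*n*v^2 + v^4 - 2*v^3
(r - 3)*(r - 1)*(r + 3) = r^3 - r^2 - 9*r + 9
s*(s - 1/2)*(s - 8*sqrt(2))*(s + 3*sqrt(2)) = s^4 - 5*sqrt(2)*s^3 - s^3/2 - 48*s^2 + 5*sqrt(2)*s^2/2 + 24*s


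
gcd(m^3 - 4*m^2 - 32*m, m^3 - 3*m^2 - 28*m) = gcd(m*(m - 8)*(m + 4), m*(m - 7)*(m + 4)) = m^2 + 4*m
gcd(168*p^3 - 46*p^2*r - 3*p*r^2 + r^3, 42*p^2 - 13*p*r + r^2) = 6*p - r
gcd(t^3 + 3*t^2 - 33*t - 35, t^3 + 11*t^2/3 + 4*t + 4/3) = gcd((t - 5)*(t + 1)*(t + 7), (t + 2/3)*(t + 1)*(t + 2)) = t + 1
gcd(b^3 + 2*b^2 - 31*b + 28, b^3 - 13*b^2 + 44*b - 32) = b^2 - 5*b + 4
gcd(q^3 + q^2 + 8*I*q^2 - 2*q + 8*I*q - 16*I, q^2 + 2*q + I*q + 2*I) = q + 2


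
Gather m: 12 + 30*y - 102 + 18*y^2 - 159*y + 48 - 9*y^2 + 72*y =9*y^2 - 57*y - 42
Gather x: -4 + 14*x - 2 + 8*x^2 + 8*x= 8*x^2 + 22*x - 6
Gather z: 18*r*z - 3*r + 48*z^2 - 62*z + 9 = -3*r + 48*z^2 + z*(18*r - 62) + 9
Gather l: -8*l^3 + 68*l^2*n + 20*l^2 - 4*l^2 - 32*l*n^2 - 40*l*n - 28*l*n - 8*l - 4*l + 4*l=-8*l^3 + l^2*(68*n + 16) + l*(-32*n^2 - 68*n - 8)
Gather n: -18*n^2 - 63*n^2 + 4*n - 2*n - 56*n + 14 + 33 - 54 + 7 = -81*n^2 - 54*n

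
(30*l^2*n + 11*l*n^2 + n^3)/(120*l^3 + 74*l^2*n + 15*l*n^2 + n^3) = n/(4*l + n)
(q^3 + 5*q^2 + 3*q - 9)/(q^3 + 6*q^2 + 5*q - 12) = (q + 3)/(q + 4)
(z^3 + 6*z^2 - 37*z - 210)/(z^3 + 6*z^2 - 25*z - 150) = (z^2 + z - 42)/(z^2 + z - 30)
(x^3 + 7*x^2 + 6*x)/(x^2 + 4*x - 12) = x*(x + 1)/(x - 2)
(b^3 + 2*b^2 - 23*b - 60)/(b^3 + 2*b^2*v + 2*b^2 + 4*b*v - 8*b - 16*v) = (b^2 - 2*b - 15)/(b^2 + 2*b*v - 2*b - 4*v)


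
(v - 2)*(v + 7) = v^2 + 5*v - 14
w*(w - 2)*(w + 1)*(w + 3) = w^4 + 2*w^3 - 5*w^2 - 6*w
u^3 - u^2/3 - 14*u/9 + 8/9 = (u - 1)*(u - 2/3)*(u + 4/3)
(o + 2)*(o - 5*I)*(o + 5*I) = o^3 + 2*o^2 + 25*o + 50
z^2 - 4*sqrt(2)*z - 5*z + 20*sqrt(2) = (z - 5)*(z - 4*sqrt(2))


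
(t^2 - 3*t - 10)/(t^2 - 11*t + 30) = (t + 2)/(t - 6)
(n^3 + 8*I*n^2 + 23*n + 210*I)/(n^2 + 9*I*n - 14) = (n^2 + I*n + 30)/(n + 2*I)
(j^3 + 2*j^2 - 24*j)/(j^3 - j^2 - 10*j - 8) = j*(j + 6)/(j^2 + 3*j + 2)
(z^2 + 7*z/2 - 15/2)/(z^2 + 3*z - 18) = (2*z^2 + 7*z - 15)/(2*(z^2 + 3*z - 18))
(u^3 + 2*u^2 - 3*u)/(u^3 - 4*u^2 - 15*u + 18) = u/(u - 6)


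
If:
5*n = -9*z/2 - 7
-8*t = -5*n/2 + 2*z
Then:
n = -9*z/10 - 7/5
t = -17*z/32 - 7/16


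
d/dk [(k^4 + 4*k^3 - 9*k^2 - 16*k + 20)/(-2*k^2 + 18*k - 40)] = (-2*k^5 + 23*k^4 - 8*k^3 - 337*k^2 + 400*k + 140)/(2*(k^4 - 18*k^3 + 121*k^2 - 360*k + 400))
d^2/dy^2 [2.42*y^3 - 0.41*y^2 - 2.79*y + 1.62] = 14.52*y - 0.82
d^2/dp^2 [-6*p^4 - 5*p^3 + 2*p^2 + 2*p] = -72*p^2 - 30*p + 4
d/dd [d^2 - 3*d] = 2*d - 3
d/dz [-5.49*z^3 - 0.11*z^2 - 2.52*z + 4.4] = -16.47*z^2 - 0.22*z - 2.52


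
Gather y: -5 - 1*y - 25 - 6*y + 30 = -7*y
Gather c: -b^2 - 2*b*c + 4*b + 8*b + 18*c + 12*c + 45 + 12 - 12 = -b^2 + 12*b + c*(30 - 2*b) + 45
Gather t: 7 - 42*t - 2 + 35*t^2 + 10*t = 35*t^2 - 32*t + 5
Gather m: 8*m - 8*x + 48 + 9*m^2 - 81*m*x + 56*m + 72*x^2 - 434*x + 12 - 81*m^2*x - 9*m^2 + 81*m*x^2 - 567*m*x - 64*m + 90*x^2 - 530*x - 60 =-81*m^2*x + m*(81*x^2 - 648*x) + 162*x^2 - 972*x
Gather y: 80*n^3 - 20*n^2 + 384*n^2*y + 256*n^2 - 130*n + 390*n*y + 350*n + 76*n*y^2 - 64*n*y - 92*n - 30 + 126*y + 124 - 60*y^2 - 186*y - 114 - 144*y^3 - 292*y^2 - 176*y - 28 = 80*n^3 + 236*n^2 + 128*n - 144*y^3 + y^2*(76*n - 352) + y*(384*n^2 + 326*n - 236) - 48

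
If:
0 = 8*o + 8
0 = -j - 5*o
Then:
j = 5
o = -1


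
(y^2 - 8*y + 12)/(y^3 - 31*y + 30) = (y^2 - 8*y + 12)/(y^3 - 31*y + 30)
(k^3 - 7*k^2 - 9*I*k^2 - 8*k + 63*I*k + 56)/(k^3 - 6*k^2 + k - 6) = (k^2 - k*(7 + 8*I) + 56*I)/(k^2 + k*(-6 + I) - 6*I)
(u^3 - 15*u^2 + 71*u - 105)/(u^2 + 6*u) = (u^3 - 15*u^2 + 71*u - 105)/(u*(u + 6))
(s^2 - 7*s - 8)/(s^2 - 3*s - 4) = (s - 8)/(s - 4)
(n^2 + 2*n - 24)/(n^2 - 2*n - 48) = (n - 4)/(n - 8)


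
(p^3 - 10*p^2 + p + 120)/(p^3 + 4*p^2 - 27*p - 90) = (p - 8)/(p + 6)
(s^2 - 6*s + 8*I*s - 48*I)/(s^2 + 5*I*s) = (s^2 - 6*s + 8*I*s - 48*I)/(s*(s + 5*I))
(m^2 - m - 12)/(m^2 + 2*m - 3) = (m - 4)/(m - 1)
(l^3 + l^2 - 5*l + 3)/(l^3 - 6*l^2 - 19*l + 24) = (l - 1)/(l - 8)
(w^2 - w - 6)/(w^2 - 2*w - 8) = (w - 3)/(w - 4)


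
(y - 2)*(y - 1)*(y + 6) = y^3 + 3*y^2 - 16*y + 12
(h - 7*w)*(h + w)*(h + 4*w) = h^3 - 2*h^2*w - 31*h*w^2 - 28*w^3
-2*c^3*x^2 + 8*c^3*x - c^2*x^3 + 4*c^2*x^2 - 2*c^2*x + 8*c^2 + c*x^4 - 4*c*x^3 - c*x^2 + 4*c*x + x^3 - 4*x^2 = (-2*c + x)*(c + x)*(x - 4)*(c*x + 1)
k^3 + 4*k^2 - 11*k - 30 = (k - 3)*(k + 2)*(k + 5)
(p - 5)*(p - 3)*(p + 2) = p^3 - 6*p^2 - p + 30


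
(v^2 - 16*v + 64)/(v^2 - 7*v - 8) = (v - 8)/(v + 1)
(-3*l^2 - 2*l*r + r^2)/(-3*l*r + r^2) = (l + r)/r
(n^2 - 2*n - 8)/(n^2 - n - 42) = (-n^2 + 2*n + 8)/(-n^2 + n + 42)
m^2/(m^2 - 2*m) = m/(m - 2)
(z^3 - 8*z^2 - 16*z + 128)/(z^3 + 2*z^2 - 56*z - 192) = (z - 4)/(z + 6)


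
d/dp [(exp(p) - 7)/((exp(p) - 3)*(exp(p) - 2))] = (-exp(2*p) + 14*exp(p) - 29)*exp(p)/(exp(4*p) - 10*exp(3*p) + 37*exp(2*p) - 60*exp(p) + 36)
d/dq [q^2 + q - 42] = 2*q + 1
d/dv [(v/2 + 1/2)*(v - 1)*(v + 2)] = 3*v^2/2 + 2*v - 1/2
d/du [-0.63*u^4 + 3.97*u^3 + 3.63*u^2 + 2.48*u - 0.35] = -2.52*u^3 + 11.91*u^2 + 7.26*u + 2.48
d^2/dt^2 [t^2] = 2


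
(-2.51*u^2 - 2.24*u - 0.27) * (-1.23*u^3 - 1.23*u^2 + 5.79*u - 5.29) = 3.0873*u^5 + 5.8425*u^4 - 11.4456*u^3 + 0.640399999999998*u^2 + 10.2863*u + 1.4283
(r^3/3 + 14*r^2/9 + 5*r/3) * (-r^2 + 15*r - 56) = -r^5/3 + 31*r^4/9 + 3*r^3 - 559*r^2/9 - 280*r/3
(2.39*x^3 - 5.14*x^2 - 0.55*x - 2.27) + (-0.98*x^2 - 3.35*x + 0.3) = 2.39*x^3 - 6.12*x^2 - 3.9*x - 1.97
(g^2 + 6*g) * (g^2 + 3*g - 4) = g^4 + 9*g^3 + 14*g^2 - 24*g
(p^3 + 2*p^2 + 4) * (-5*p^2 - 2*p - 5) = -5*p^5 - 12*p^4 - 9*p^3 - 30*p^2 - 8*p - 20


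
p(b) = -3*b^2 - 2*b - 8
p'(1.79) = -12.74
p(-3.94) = -46.69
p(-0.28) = -7.68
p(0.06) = -8.13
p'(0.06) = -2.36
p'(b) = -6*b - 2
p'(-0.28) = -0.32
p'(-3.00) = 16.00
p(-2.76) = -25.33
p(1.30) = -15.67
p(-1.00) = -9.00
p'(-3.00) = 16.00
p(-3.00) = -29.00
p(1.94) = -23.17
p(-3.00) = -29.00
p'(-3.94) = 21.64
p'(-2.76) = 14.56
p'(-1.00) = 4.00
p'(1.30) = -9.80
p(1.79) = -21.19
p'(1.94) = -13.64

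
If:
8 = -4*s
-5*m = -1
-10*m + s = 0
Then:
No Solution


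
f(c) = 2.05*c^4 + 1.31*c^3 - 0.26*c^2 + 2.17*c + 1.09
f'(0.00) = 2.17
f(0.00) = 1.09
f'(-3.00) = -182.30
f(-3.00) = 122.92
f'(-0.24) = 2.41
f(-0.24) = 0.54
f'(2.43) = 141.77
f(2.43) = 95.10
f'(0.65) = 5.74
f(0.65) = 3.12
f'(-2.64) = -119.94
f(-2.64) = 69.02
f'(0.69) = 6.38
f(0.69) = 3.36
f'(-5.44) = -1198.81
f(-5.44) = 1566.05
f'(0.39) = 3.05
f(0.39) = 2.02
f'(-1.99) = -45.85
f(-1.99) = 17.57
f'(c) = 8.2*c^3 + 3.93*c^2 - 0.52*c + 2.17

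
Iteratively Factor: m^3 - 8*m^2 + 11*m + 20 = (m + 1)*(m^2 - 9*m + 20) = (m - 4)*(m + 1)*(m - 5)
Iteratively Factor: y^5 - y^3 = (y - 1)*(y^4 + y^3) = y*(y - 1)*(y^3 + y^2) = y^2*(y - 1)*(y^2 + y) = y^3*(y - 1)*(y + 1)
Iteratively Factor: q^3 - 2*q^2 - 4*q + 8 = (q - 2)*(q^2 - 4) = (q - 2)*(q + 2)*(q - 2)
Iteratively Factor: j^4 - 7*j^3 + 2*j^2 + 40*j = (j)*(j^3 - 7*j^2 + 2*j + 40) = j*(j - 5)*(j^2 - 2*j - 8) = j*(j - 5)*(j - 4)*(j + 2)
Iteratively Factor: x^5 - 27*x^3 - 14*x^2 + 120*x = (x + 4)*(x^4 - 4*x^3 - 11*x^2 + 30*x) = x*(x + 4)*(x^3 - 4*x^2 - 11*x + 30) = x*(x - 2)*(x + 4)*(x^2 - 2*x - 15) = x*(x - 2)*(x + 3)*(x + 4)*(x - 5)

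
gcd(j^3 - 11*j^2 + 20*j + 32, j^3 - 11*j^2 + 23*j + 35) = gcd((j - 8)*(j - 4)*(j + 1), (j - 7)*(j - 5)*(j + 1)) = j + 1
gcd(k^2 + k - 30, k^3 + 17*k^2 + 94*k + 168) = k + 6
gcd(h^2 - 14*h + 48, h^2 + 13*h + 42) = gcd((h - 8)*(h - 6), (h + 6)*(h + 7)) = 1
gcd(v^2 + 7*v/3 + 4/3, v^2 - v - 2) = v + 1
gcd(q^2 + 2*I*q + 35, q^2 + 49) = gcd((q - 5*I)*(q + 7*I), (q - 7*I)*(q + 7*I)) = q + 7*I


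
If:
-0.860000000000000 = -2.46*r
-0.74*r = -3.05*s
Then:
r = 0.35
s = 0.08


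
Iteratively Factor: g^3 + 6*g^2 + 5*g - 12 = (g - 1)*(g^2 + 7*g + 12) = (g - 1)*(g + 4)*(g + 3)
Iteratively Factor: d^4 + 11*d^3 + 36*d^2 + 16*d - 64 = (d + 4)*(d^3 + 7*d^2 + 8*d - 16) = (d - 1)*(d + 4)*(d^2 + 8*d + 16) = (d - 1)*(d + 4)^2*(d + 4)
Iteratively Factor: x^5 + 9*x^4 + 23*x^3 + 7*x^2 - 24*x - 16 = (x - 1)*(x^4 + 10*x^3 + 33*x^2 + 40*x + 16) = (x - 1)*(x + 4)*(x^3 + 6*x^2 + 9*x + 4) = (x - 1)*(x + 1)*(x + 4)*(x^2 + 5*x + 4) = (x - 1)*(x + 1)^2*(x + 4)*(x + 4)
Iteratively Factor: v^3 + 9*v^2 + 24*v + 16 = (v + 4)*(v^2 + 5*v + 4) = (v + 4)^2*(v + 1)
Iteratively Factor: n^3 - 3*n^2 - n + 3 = (n - 1)*(n^2 - 2*n - 3) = (n - 3)*(n - 1)*(n + 1)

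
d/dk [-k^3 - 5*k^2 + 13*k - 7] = -3*k^2 - 10*k + 13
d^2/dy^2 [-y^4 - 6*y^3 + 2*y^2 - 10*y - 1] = -12*y^2 - 36*y + 4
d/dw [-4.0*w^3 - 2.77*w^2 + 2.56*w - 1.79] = -12.0*w^2 - 5.54*w + 2.56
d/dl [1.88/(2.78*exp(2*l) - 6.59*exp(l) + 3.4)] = (12.3892 - 10.4528*exp(l))*exp(l)/(2.78*exp(2*l) - 6.59*exp(l) + 3.4)^2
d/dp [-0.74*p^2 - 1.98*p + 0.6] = -1.48*p - 1.98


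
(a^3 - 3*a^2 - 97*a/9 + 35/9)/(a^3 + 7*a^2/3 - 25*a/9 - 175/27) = 3*(3*a^2 - 16*a + 5)/(9*a^2 - 25)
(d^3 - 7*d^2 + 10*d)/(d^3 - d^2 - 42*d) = (-d^2 + 7*d - 10)/(-d^2 + d + 42)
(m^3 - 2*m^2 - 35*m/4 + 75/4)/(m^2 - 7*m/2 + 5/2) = (2*m^2 + m - 15)/(2*(m - 1))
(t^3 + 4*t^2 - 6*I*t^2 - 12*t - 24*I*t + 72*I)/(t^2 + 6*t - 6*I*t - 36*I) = t - 2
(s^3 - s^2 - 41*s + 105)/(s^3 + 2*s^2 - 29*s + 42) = (s - 5)/(s - 2)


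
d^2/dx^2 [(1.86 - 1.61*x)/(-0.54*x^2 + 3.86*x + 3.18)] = ((14.438 - 5.2164*x)*(-0.54*x^2 + 3.86*x + 3.18) - (1.08*x - 3.86)*(1.61*x - 1.86)*(2.16*x - 7.72))/(-0.54*x^2 + 3.86*x + 3.18)^3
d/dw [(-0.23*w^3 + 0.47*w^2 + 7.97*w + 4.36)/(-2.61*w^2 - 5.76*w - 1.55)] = (0.6003*w^4 + 2.6496*w^3 + 19.164*w^2 + 21.3022*w + 12.7601)/(6.8121*w^4 + 30.0672*w^3 + 41.2686*w^2 + 17.856*w + 2.4025)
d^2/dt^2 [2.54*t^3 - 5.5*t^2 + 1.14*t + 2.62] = 15.24*t - 11.0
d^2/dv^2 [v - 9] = 0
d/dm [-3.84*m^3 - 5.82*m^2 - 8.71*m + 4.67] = -11.52*m^2 - 11.64*m - 8.71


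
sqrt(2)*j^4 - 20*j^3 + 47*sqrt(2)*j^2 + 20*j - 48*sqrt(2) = (j - 1)*(j - 6*sqrt(2))*(j - 4*sqrt(2))*(sqrt(2)*j + sqrt(2))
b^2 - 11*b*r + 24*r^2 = (b - 8*r)*(b - 3*r)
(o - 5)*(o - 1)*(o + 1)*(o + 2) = o^4 - 3*o^3 - 11*o^2 + 3*o + 10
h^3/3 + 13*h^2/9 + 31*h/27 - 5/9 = (h/3 + 1)*(h - 1/3)*(h + 5/3)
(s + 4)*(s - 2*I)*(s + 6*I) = s^3 + 4*s^2 + 4*I*s^2 + 12*s + 16*I*s + 48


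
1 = 1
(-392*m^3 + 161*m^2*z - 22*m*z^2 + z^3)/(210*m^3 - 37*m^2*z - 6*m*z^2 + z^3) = (56*m^2 - 15*m*z + z^2)/(-30*m^2 + m*z + z^2)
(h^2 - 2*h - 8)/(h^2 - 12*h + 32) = (h + 2)/(h - 8)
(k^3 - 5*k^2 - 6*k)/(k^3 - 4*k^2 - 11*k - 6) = k/(k + 1)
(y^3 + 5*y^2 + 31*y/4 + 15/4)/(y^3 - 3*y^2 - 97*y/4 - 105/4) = (y + 1)/(y - 7)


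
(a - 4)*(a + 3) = a^2 - a - 12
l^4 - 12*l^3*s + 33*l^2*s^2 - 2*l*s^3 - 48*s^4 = (l - 8*s)*(l - 3*s)*(l - 2*s)*(l + s)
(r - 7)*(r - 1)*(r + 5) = r^3 - 3*r^2 - 33*r + 35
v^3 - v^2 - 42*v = v*(v - 7)*(v + 6)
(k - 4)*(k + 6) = k^2 + 2*k - 24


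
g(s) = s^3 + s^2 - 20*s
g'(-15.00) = 625.00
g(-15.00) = -2850.00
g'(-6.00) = 76.00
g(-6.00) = -60.00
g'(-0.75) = -19.81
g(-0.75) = 15.14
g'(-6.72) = 102.04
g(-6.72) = -123.91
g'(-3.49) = 9.56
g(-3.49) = 39.47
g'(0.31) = -19.09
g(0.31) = -6.07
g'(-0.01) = -20.02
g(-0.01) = 0.20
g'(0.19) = -19.51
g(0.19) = -3.76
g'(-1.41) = -16.86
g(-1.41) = 27.38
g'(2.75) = 8.19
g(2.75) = -26.64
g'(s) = 3*s^2 + 2*s - 20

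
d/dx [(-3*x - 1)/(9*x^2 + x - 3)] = (-27*x^2 - 3*x + (3*x + 1)*(18*x + 1) + 9)/(9*x^2 + x - 3)^2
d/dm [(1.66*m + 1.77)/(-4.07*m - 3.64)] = (4.727305*m + 4.22786)/(4.07*m + 3.64)^3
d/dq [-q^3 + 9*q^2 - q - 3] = -3*q^2 + 18*q - 1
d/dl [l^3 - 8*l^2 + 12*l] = 3*l^2 - 16*l + 12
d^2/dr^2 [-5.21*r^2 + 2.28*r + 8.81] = -10.4200000000000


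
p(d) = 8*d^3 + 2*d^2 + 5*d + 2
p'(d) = 24*d^2 + 4*d + 5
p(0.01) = 2.05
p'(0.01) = 5.04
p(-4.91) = -921.30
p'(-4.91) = 563.95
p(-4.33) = -631.61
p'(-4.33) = 437.65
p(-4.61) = -762.32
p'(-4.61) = 496.61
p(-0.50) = -1.00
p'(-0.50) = 9.00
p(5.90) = 1744.15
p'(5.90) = 864.04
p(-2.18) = -82.28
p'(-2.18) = 110.34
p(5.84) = 1692.82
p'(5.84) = 846.89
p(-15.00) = -26623.00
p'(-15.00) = 5345.00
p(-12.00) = -13594.00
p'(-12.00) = 3413.00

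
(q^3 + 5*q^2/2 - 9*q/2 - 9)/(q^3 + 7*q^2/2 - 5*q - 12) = (q + 3)/(q + 4)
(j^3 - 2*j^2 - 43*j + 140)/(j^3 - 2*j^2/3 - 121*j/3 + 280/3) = 3*(j - 4)/(3*j - 8)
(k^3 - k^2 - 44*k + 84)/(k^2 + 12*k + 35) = (k^2 - 8*k + 12)/(k + 5)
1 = 1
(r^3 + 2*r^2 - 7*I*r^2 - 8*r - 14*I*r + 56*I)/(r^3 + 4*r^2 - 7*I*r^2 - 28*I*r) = (r - 2)/r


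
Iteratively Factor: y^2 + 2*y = (y + 2)*(y)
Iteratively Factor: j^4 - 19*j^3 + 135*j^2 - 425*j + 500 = (j - 5)*(j^3 - 14*j^2 + 65*j - 100) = (j - 5)*(j - 4)*(j^2 - 10*j + 25) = (j - 5)^2*(j - 4)*(j - 5)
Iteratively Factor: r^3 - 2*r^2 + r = (r - 1)*(r^2 - r) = r*(r - 1)*(r - 1)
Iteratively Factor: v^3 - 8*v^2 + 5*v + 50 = (v - 5)*(v^2 - 3*v - 10) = (v - 5)^2*(v + 2)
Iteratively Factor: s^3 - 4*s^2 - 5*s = (s - 5)*(s^2 + s) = (s - 5)*(s + 1)*(s)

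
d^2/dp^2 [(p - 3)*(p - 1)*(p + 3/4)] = 6*p - 13/2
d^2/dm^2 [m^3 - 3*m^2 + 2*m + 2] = 6*m - 6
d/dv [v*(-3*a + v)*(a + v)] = -3*a^2 - 4*a*v + 3*v^2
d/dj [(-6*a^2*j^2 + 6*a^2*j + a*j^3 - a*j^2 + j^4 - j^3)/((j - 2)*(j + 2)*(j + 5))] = (6*a^2*j^4 - 12*a^2*j^3 - 6*a^2*j^2 + 240*a^2*j - 120*a^2 + 6*a*j^4 - 8*a*j^3 - 56*a*j^2 + 40*a*j + j^6 + 10*j^5 - 17*j^4 - 72*j^3 + 60*j^2)/(j^6 + 10*j^5 + 17*j^4 - 80*j^3 - 184*j^2 + 160*j + 400)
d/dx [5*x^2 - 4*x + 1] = 10*x - 4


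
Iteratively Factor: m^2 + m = (m)*(m + 1)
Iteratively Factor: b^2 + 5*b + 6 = (b + 3)*(b + 2)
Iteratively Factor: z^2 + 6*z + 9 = (z + 3)*(z + 3)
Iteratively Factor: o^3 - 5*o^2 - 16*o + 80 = (o + 4)*(o^2 - 9*o + 20) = (o - 5)*(o + 4)*(o - 4)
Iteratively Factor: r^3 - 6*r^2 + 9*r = (r)*(r^2 - 6*r + 9) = r*(r - 3)*(r - 3)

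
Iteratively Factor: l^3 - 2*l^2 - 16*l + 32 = (l - 4)*(l^2 + 2*l - 8) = (l - 4)*(l + 4)*(l - 2)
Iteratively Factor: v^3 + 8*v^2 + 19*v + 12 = (v + 1)*(v^2 + 7*v + 12) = (v + 1)*(v + 3)*(v + 4)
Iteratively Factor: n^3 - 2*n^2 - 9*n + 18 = (n - 3)*(n^2 + n - 6) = (n - 3)*(n + 3)*(n - 2)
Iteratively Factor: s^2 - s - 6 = (s + 2)*(s - 3)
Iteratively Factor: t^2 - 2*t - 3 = (t - 3)*(t + 1)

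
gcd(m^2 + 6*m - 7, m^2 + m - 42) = m + 7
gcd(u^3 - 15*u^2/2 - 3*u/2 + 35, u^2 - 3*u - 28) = u - 7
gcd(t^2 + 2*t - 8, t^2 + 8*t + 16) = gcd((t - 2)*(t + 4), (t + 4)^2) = t + 4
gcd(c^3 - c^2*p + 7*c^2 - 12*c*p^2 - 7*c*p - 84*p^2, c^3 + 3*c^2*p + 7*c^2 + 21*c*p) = c^2 + 3*c*p + 7*c + 21*p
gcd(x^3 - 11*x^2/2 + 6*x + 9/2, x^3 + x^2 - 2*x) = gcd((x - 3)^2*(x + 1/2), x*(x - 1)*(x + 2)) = 1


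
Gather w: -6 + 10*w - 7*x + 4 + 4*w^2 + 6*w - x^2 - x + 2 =4*w^2 + 16*w - x^2 - 8*x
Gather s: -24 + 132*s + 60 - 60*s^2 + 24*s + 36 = -60*s^2 + 156*s + 72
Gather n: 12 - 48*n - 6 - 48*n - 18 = -96*n - 12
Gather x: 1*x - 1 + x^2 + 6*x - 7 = x^2 + 7*x - 8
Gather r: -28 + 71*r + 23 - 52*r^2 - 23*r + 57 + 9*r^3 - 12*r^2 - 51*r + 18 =9*r^3 - 64*r^2 - 3*r + 70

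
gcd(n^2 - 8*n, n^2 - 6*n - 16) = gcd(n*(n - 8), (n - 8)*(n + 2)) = n - 8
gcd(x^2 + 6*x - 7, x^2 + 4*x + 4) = 1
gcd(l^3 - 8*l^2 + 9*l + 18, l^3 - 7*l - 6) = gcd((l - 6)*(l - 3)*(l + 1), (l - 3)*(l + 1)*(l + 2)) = l^2 - 2*l - 3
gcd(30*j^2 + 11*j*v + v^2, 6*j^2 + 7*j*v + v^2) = 6*j + v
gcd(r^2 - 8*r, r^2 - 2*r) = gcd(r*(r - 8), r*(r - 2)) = r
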